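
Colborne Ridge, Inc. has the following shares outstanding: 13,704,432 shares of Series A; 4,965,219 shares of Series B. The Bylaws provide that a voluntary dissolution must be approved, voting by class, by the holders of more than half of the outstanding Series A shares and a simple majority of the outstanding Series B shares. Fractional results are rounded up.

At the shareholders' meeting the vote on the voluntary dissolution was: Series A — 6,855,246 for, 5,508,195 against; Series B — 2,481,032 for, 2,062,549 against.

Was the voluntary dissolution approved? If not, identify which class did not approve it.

Series A: a majority of 13704432 is 6852217; 6,852,217 required, 6,855,246 in favor — approved.
Series B: a majority of 4965219 is 2482610; 2,482,610 required, 2,481,032 in favor — not approved.

Not approved — the Series B shares did not give the required vote.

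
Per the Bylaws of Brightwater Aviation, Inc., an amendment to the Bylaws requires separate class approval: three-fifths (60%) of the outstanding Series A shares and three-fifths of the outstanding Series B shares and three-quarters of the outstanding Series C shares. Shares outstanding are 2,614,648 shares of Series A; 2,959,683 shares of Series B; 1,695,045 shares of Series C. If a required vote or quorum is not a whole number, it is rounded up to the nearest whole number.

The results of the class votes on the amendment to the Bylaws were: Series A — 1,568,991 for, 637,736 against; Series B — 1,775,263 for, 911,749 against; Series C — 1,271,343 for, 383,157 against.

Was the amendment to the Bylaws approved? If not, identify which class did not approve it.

Not approved — the Series B shares did not give the required vote.

Series A: 3/5 of 2614648 = 1568788.80, rounded up to 1568789; 1,568,789 required, 1,568,991 in favor — approved.
Series B: 3/5 of 2959683 = 1775809.80, rounded up to 1775810; 1,775,810 required, 1,775,263 in favor — not approved.
Series C: 3/4 of 1695045 = 1271283.75, rounded up to 1271284; 1,271,284 required, 1,271,343 in favor — approved.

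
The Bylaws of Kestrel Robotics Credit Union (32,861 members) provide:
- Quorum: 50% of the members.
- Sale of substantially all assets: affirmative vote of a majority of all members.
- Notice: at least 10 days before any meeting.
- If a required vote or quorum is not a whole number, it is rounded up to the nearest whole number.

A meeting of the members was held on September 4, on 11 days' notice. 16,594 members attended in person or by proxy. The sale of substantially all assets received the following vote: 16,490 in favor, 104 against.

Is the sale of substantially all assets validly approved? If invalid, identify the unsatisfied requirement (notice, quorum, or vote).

Valid — all requirements satisfied.

Notice: 11 days given; 10 required. Satisfied.
Quorum: 50% of 32,861 = 16,430.50, rounded up to 16,431; 16,594 present. Satisfied.
Vote: requires a majority of all members (32,861); a majority of 32861 is 16431, so 16,431 needed; 16,490 in favor. Satisfied.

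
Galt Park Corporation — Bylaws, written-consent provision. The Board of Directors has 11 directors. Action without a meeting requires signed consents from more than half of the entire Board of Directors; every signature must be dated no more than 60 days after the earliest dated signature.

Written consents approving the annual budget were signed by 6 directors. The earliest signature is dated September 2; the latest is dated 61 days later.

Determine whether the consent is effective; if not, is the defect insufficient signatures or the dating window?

Signatures required: more than half of 11 — a majority of 11 is 6, so 6 needed; 6 signed. Sufficient.
Dating window: the latest signature is 61 days after the earliest; the limit is 60 days. Outside the window.

Not effective — dating-window requirement not satisfied.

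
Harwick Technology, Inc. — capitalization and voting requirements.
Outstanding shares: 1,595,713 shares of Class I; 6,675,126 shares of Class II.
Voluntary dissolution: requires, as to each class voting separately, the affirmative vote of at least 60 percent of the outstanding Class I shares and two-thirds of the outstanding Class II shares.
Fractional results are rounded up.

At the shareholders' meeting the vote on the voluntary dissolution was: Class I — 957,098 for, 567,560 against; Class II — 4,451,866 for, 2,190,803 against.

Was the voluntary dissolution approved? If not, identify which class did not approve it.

Class I: 3/5 of 1595713 = 957427.80, rounded up to 957428; 957,428 required, 957,098 in favor — not approved.
Class II: 2/3 of 6675126 = 4450084; 4,450,084 required, 4,451,866 in favor — approved.

Not approved — the Class I shares did not give the required vote.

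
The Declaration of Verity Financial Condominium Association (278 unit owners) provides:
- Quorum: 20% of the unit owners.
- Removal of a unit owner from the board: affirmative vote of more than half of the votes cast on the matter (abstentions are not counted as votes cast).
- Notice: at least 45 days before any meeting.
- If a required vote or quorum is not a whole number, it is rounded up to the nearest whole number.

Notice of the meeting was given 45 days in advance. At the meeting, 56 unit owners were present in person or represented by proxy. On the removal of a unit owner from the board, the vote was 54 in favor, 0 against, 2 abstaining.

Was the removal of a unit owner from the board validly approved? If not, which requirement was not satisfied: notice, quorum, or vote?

Valid — all requirements satisfied.

Notice: 45 days given; 45 required. Satisfied.
Quorum: 20% of 278 = 55.60, rounded up to 56; 56 present. Satisfied.
Vote: requires a majority of the votes cast (56 − 2 abstaining = 54); a majority of 54 is 28, so 28 needed; 54 in favor. Satisfied.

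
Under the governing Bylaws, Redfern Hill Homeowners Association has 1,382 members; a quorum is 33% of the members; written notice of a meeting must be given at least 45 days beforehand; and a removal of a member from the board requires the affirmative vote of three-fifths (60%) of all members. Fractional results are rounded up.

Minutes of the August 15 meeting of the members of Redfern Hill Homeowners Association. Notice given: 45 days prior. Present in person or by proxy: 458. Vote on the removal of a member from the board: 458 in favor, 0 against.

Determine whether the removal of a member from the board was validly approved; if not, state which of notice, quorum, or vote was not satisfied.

Notice: 45 days given; 45 required. Satisfied.
Quorum: 33% of 1,382 = 456.06, rounded up to 457; 458 present. Satisfied.
Vote: requires three-fifths of all members (1,382); 3/5 of 1382 = 829.20, rounded up to 830, so 830 needed; 458 in favor. Not satisfied.

Invalid — vote requirement not satisfied.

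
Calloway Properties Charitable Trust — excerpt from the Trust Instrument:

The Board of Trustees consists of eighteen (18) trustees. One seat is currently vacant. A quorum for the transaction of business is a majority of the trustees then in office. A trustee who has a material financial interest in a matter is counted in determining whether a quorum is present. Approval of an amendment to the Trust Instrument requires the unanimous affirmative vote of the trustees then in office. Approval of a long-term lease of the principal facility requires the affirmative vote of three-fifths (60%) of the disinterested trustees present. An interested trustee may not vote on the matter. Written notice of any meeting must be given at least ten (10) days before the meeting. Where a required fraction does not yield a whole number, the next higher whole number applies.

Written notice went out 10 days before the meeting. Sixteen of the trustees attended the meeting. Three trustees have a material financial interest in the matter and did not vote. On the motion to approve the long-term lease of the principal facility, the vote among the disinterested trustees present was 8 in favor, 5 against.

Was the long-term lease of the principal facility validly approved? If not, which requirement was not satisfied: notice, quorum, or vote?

Valid — all requirements satisfied.

Notice: 10 days given; 10 required (10 ≥ 10). Satisfied.
Quorum: 16 present (interested trustees count toward quorum); quorum is 9. Satisfied.
Vote: the long-term lease of the principal facility requires three-fifths of the disinterested trustees present (16 − 3 = 13). 3/5 of 13 = 7.80, rounded up to 8, so 8 affirmative votes are needed; 8 voted in favor. Satisfied.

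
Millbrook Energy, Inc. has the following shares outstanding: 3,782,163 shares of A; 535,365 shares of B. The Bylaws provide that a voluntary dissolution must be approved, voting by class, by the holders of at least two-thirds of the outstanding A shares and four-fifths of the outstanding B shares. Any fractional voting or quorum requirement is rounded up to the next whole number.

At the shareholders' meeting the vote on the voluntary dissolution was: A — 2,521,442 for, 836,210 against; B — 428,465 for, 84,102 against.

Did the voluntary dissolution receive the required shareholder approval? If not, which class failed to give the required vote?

Approved — every class gave the required vote.

A: 2/3 of 3782163 = 2521442; 2,521,442 required, 2,521,442 in favor — approved.
B: 4/5 of 535365 = 428292; 428,292 required, 428,465 in favor — approved.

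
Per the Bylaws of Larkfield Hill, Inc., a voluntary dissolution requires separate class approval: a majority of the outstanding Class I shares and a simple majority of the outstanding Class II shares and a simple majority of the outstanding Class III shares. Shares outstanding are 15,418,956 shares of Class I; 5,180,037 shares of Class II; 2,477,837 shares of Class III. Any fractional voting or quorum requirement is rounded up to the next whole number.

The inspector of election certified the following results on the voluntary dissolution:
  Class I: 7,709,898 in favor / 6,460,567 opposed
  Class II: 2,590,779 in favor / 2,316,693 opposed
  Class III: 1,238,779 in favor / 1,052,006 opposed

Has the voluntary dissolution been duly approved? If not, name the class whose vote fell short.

Class I: a majority of 15418956 is 7709479; 7,709,479 required, 7,709,898 in favor — approved.
Class II: a majority of 5180037 is 2590019; 2,590,019 required, 2,590,779 in favor — approved.
Class III: a majority of 2477837 is 1238919; 1,238,919 required, 1,238,779 in favor — not approved.

Not approved — the Class III shares did not give the required vote.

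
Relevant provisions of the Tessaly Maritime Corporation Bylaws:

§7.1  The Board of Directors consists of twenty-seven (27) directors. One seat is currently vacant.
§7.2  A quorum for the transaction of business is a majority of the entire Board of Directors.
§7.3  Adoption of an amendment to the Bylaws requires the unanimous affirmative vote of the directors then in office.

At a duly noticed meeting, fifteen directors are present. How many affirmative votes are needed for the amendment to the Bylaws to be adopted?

26

The amendment to the Bylaws requires the unanimous vote of the directors then in office (26).
Unanimous means all 26.
(Only 15 can vote, so the amendment to the Bylaws cannot pass at this meeting, but the required vote is still 26.)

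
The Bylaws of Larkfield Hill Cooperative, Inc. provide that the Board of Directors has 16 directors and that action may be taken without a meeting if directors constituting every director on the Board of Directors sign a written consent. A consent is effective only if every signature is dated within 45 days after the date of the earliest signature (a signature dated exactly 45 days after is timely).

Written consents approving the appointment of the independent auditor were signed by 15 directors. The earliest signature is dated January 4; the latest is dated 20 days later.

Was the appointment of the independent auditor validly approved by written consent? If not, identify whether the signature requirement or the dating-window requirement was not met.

Signatures required: all of 16 — unanimous means all 16, so 16 needed; 15 signed. Insufficient.
Dating window: the latest signature is 20 days after the earliest; the limit is 45 days. Within the window.

Not effective — insufficient signatures.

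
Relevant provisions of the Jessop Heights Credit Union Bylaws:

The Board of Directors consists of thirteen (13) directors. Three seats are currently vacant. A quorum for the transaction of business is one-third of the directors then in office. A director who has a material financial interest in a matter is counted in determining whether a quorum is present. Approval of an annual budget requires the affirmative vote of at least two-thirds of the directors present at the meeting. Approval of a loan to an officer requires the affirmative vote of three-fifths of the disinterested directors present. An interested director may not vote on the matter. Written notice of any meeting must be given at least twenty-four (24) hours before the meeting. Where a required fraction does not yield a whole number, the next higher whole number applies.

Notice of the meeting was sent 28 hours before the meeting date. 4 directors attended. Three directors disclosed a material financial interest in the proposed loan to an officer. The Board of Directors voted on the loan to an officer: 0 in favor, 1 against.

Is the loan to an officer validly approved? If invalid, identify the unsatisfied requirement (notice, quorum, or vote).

Notice: 28 hours given; 24 required (28 ≥ 24). Satisfied.
Quorum: 4 present (interested directors count toward quorum); quorum is 4. Satisfied.
Vote: the loan to an officer requires three-fifths of the disinterested directors present (4 − 3 = 1). 3/5 of 1 = 0.60, rounded up to 1, so 1 affirmative vote is needed; 0 voted in favor. Not satisfied.

Invalid — vote requirement not satisfied.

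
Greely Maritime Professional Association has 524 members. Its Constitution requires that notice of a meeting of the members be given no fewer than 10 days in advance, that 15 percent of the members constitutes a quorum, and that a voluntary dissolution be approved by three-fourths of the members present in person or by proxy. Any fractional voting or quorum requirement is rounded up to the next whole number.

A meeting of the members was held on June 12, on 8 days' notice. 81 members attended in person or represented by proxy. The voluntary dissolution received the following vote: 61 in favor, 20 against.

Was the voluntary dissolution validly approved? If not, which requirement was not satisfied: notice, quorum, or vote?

Notice: 8 days given; 10 required. Not satisfied.
Quorum: 15% of 524 = 78.60, rounded up to 79; 81 present. Satisfied.
Vote: requires three-fourths of those present (81); 3/4 of 81 = 60.75, rounded up to 61, so 61 needed; 61 in favor. Satisfied.

Invalid — notice requirement not satisfied.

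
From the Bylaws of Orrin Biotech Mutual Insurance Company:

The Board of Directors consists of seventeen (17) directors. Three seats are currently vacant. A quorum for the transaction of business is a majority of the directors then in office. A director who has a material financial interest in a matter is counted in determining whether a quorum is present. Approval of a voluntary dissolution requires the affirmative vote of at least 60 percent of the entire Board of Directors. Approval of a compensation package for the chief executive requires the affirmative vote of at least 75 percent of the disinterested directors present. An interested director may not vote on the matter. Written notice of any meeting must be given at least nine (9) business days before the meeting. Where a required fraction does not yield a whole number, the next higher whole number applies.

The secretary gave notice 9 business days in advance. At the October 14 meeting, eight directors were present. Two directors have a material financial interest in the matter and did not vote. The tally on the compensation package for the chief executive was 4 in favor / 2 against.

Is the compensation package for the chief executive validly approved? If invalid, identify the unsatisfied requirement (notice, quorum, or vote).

Notice: 9 business days given; 9 required (9 ≥ 9). Satisfied.
Quorum: 8 present (interested directors count toward quorum); quorum is 8. Satisfied.
Vote: the compensation package for the chief executive requires three-fourths of the disinterested directors present (8 − 2 = 6). 3/4 of 6 = 4.50, rounded up to 5, so 5 affirmative votes are needed; 4 voted in favor. Not satisfied.

Invalid — vote requirement not satisfied.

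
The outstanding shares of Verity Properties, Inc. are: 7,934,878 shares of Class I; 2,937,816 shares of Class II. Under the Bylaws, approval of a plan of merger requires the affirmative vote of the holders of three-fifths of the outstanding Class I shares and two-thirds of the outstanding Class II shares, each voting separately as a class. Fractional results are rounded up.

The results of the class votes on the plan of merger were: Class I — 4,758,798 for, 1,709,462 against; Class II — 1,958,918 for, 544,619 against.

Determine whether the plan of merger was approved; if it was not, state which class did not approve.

Not approved — the Class I shares did not give the required vote.

Class I: 3/5 of 7934878 = 4760926.80, rounded up to 4760927; 4,760,927 required, 4,758,798 in favor — not approved.
Class II: 2/3 of 2937816 = 1958544; 1,958,544 required, 1,958,918 in favor — approved.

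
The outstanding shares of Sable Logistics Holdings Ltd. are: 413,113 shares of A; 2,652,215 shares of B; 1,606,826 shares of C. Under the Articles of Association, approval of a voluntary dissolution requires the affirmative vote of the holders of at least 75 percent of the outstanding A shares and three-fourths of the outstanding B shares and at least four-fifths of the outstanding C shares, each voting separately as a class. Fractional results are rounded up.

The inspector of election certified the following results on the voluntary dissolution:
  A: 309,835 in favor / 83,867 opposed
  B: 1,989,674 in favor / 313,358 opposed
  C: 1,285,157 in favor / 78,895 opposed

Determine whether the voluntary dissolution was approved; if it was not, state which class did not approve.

Not approved — the C shares did not give the required vote.

A: 3/4 of 413113 = 309834.75, rounded up to 309835; 309,835 required, 309,835 in favor — approved.
B: 3/4 of 2652215 = 1989161.25, rounded up to 1989162; 1,989,162 required, 1,989,674 in favor — approved.
C: 4/5 of 1606826 = 1285460.80, rounded up to 1285461; 1,285,461 required, 1,285,157 in favor — not approved.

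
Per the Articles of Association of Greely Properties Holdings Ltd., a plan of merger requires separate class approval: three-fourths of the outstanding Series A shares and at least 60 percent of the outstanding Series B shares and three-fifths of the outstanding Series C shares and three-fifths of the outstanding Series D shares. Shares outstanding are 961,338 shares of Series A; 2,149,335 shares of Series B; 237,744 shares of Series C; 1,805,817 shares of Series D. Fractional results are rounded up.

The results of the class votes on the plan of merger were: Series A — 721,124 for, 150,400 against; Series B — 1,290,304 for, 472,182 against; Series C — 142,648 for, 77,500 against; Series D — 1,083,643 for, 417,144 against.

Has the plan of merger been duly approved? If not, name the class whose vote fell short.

Series A: 3/4 of 961338 = 721003.50, rounded up to 721004; 721,004 required, 721,124 in favor — approved.
Series B: 3/5 of 2149335 = 1289601; 1,289,601 required, 1,290,304 in favor — approved.
Series C: 3/5 of 237744 = 142646.40, rounded up to 142647; 142,647 required, 142,648 in favor — approved.
Series D: 3/5 of 1805817 = 1083490.20, rounded up to 1083491; 1,083,491 required, 1,083,643 in favor — approved.

Approved — every class gave the required vote.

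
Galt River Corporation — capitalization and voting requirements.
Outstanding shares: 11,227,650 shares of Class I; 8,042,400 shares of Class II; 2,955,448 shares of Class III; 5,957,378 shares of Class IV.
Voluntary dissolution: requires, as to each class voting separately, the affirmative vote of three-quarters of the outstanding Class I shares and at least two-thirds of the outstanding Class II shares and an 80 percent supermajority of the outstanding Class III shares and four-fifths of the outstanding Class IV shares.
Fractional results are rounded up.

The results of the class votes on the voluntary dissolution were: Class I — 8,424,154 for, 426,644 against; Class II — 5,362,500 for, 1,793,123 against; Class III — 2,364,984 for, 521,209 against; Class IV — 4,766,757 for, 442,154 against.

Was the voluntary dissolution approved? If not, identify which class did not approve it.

Approved — every class gave the required vote.

Class I: 3/4 of 11227650 = 8420737.50, rounded up to 8420738; 8,420,738 required, 8,424,154 in favor — approved.
Class II: 2/3 of 8042400 = 5361600; 5,361,600 required, 5,362,500 in favor — approved.
Class III: 4/5 of 2955448 = 2364358.40, rounded up to 2364359; 2,364,359 required, 2,364,984 in favor — approved.
Class IV: 4/5 of 5957378 = 4765902.40, rounded up to 4765903; 4,765,903 required, 4,766,757 in favor — approved.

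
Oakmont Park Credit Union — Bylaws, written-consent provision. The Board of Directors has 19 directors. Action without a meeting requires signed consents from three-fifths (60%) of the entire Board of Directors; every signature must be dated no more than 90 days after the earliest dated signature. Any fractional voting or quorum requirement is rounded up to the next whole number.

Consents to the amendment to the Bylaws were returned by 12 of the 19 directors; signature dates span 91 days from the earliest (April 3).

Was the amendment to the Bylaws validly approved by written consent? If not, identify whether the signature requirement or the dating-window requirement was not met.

Not effective — dating-window requirement not satisfied.

Signatures required: three-fifths (60%) of 19 — 3/5 of 19 = 11.40, rounded up to 12, so 12 needed; 12 signed. Sufficient.
Dating window: the latest signature is 91 days after the earliest; the limit is 90 days. Outside the window.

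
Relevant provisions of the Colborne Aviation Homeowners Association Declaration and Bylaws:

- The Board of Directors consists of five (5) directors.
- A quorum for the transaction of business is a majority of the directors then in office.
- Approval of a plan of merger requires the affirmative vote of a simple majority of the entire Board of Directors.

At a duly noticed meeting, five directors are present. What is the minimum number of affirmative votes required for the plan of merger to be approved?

3

The plan of merger requires a majority of the entire Board of Directors (5).
A majority of 5 is 3.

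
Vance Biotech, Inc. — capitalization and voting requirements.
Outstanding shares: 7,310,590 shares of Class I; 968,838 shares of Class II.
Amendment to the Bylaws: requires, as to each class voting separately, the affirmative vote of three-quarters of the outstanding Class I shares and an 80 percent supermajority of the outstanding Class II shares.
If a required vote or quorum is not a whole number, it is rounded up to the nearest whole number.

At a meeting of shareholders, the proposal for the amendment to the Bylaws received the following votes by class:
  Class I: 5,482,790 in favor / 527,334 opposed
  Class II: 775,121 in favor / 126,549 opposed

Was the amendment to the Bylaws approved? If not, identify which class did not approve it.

Not approved — the Class I shares did not give the required vote.

Class I: 3/4 of 7310590 = 5482942.50, rounded up to 5482943; 5,482,943 required, 5,482,790 in favor — not approved.
Class II: 4/5 of 968838 = 775070.40, rounded up to 775071; 775,071 required, 775,121 in favor — approved.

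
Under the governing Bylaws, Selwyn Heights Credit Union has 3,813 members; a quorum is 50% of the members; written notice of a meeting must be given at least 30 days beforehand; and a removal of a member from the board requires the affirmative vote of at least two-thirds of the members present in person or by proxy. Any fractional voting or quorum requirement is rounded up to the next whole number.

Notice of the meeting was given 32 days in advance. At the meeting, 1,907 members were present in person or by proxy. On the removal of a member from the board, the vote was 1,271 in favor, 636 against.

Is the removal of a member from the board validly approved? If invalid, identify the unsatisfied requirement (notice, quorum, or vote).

Notice: 32 days given; 30 required. Satisfied.
Quorum: 50% of 3,813 = 1,906.50, rounded up to 1,907; 1,907 present. Satisfied.
Vote: requires two-thirds of those present (1,907); 2/3 of 1907 = 1271.33, rounded up to 1272, so 1,272 needed; 1,271 in favor. Not satisfied.

Invalid — vote requirement not satisfied.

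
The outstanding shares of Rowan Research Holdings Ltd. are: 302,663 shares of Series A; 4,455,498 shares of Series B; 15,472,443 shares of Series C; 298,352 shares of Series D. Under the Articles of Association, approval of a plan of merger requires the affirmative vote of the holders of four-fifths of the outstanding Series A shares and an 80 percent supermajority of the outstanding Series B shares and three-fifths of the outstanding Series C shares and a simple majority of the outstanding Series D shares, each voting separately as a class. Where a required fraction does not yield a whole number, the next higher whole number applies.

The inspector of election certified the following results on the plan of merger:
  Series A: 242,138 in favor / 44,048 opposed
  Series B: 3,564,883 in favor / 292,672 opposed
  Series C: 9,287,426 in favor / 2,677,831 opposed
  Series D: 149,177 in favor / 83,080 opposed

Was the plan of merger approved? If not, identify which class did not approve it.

Approved — every class gave the required vote.

Series A: 4/5 of 302663 = 242130.40, rounded up to 242131; 242,131 required, 242,138 in favor — approved.
Series B: 4/5 of 4455498 = 3564398.40, rounded up to 3564399; 3,564,399 required, 3,564,883 in favor — approved.
Series C: 3/5 of 15472443 = 9283465.80, rounded up to 9283466; 9,283,466 required, 9,287,426 in favor — approved.
Series D: a majority of 298352 is 149177; 149,177 required, 149,177 in favor — approved.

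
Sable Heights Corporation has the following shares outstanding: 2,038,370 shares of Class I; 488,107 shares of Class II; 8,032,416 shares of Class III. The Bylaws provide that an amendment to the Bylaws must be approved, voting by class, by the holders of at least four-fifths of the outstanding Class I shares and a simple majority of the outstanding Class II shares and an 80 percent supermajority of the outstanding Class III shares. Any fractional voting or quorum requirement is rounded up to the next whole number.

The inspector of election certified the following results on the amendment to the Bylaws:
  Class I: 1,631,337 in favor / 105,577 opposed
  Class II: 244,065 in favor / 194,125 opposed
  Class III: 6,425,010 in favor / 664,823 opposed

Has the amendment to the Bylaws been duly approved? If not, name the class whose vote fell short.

Class I: 4/5 of 2038370 = 1630696; 1,630,696 required, 1,631,337 in favor — approved.
Class II: a majority of 488107 is 244054; 244,054 required, 244,065 in favor — approved.
Class III: 4/5 of 8032416 = 6425932.80, rounded up to 6425933; 6,425,933 required, 6,425,010 in favor — not approved.

Not approved — the Class III shares did not give the required vote.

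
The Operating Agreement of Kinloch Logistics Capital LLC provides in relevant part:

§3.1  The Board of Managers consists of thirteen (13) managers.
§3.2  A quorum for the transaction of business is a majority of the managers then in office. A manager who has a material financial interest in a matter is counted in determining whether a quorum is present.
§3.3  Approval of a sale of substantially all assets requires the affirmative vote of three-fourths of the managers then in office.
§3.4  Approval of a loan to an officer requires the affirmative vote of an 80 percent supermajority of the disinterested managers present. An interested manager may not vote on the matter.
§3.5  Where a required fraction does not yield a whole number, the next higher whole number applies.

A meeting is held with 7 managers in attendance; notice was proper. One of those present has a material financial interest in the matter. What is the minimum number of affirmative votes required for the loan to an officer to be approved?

The loan to an officer requires four-fifths of the disinterested managers present (7 − 1 = 6).
4/5 of 6 = 4.80, rounded up to 5.

5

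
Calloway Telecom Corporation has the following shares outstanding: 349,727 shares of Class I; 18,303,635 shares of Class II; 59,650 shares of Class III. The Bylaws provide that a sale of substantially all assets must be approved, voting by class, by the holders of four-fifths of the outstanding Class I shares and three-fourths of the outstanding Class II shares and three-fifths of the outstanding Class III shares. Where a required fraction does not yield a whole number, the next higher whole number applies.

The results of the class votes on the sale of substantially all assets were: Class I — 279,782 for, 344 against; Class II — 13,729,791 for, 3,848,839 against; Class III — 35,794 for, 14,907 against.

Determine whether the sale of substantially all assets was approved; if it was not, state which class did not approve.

Class I: 4/5 of 349727 = 279781.60, rounded up to 279782; 279,782 required, 279,782 in favor — approved.
Class II: 3/4 of 18303635 = 13727726.25, rounded up to 13727727; 13,727,727 required, 13,729,791 in favor — approved.
Class III: 3/5 of 59650 = 35790; 35,790 required, 35,794 in favor — approved.

Approved — every class gave the required vote.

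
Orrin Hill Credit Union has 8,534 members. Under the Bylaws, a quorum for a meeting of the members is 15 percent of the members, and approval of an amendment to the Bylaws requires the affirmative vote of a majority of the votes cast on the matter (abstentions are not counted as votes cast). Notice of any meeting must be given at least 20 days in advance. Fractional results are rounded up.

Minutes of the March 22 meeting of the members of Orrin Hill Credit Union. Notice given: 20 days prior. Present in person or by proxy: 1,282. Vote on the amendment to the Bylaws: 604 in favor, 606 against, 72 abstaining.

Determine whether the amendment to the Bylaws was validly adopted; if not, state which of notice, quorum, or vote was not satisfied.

Notice: 20 days given; 20 required. Satisfied.
Quorum: 15% of 8,534 = 1,280.10, rounded up to 1,281; 1,282 present. Satisfied.
Vote: requires a majority of the votes cast (1,282 − 72 abstaining = 1,210); a majority of 1210 is 606, so 606 needed; 604 in favor. Not satisfied.

Invalid — vote requirement not satisfied.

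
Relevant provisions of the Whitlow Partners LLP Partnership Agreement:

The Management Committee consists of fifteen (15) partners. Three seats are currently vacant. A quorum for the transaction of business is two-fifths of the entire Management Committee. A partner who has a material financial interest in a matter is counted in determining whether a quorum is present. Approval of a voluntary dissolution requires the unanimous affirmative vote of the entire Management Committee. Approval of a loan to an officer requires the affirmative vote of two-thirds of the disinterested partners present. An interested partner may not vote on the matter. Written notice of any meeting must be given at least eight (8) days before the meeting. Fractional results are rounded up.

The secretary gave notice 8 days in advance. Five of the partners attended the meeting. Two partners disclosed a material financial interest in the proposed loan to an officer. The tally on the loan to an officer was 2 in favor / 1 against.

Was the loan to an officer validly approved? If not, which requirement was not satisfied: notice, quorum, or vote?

Notice: 8 days given; 8 required (8 ≥ 8). Satisfied.
Quorum: 5 present (interested partners count toward quorum); quorum is 6. Not satisfied.
Vote: the loan to an officer requires two-thirds of the disinterested partners present (5 − 2 = 3). 2/3 of 3 = 2, so 2 affirmative votes are needed; 2 voted in favor. Satisfied. (Moot — without a quorum no business can be validly transacted.)

Invalid — quorum requirement not satisfied.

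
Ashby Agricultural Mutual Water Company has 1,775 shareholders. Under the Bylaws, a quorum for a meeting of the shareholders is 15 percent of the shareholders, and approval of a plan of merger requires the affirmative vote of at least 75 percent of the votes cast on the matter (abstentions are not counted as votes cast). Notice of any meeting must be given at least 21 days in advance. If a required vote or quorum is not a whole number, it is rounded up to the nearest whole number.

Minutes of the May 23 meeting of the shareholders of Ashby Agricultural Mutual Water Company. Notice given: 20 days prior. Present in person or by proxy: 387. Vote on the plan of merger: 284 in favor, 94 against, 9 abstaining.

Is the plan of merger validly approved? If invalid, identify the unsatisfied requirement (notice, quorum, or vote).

Invalid — notice requirement not satisfied.

Notice: 20 days given; 21 required. Not satisfied.
Quorum: 15% of 1,775 = 266.25, rounded up to 267; 387 present. Satisfied.
Vote: requires three-fourths of the votes cast (387 − 9 abstaining = 378); 3/4 of 378 = 283.50, rounded up to 284, so 284 needed; 284 in favor. Satisfied.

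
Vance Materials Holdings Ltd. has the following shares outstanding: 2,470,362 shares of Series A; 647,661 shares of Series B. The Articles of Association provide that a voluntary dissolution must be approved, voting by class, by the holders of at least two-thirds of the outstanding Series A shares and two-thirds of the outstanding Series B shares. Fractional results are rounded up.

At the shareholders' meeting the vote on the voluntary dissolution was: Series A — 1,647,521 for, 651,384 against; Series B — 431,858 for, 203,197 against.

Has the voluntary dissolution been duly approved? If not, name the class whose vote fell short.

Approved — every class gave the required vote.

Series A: 2/3 of 2470362 = 1646908; 1,646,908 required, 1,647,521 in favor — approved.
Series B: 2/3 of 647661 = 431774; 431,774 required, 431,858 in favor — approved.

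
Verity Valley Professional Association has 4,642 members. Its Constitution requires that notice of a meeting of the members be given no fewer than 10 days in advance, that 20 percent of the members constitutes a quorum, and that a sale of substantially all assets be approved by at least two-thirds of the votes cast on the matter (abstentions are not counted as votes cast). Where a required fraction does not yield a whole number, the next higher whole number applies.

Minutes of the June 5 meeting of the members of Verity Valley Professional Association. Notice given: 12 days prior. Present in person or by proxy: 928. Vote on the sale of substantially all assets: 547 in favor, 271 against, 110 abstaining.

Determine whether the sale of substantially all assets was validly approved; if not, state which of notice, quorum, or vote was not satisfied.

Invalid — quorum requirement not satisfied.

Notice: 12 days given; 10 required. Satisfied.
Quorum: 20% of 4,642 = 928.40, rounded up to 929; 928 present. Not satisfied.
Vote: requires two-thirds of the votes cast (928 − 110 abstaining = 818); 2/3 of 818 = 545.33, rounded up to 546, so 546 needed; 547 in favor. Satisfied.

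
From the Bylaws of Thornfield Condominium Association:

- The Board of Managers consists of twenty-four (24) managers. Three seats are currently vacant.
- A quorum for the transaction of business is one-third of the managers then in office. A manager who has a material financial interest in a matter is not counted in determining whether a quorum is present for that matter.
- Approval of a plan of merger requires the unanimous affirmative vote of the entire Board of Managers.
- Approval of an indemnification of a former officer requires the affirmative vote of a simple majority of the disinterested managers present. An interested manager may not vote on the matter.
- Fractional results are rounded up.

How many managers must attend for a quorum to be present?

7

1/3 of 21 = 7.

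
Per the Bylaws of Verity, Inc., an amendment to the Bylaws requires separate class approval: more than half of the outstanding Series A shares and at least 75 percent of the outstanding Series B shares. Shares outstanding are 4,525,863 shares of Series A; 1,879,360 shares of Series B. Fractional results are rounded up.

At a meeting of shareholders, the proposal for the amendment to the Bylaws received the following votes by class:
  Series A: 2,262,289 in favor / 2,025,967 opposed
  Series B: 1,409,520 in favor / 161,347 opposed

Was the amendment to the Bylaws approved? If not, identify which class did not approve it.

Series A: a majority of 4525863 is 2262932; 2,262,932 required, 2,262,289 in favor — not approved.
Series B: 3/4 of 1879360 = 1409520; 1,409,520 required, 1,409,520 in favor — approved.

Not approved — the Series A shares did not give the required vote.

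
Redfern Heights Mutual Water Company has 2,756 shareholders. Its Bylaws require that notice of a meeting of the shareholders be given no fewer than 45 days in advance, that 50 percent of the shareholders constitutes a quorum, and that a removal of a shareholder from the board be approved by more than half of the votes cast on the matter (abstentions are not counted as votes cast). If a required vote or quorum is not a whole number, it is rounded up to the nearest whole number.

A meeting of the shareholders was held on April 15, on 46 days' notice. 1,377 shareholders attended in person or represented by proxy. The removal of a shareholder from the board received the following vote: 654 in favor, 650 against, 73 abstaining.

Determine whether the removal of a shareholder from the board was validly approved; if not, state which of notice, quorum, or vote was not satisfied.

Invalid — quorum requirement not satisfied.

Notice: 46 days given; 45 required. Satisfied.
Quorum: 50% of 2,756 = 1,378; 1,377 present. Not satisfied.
Vote: requires a majority of the votes cast (1,377 − 73 abstaining = 1,304); a majority of 1304 is 653, so 653 needed; 654 in favor. Satisfied.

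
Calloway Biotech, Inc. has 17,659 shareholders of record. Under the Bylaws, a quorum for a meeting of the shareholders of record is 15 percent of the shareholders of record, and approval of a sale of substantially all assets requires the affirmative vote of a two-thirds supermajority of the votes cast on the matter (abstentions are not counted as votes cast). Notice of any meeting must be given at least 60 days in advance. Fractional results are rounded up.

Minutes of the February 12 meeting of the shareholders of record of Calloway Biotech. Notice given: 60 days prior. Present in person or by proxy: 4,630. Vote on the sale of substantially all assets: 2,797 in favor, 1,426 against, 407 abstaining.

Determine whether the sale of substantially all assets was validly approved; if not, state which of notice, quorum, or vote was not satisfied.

Invalid — vote requirement not satisfied.

Notice: 60 days given; 60 required. Satisfied.
Quorum: 15% of 17,659 = 2,648.85, rounded up to 2,649; 4,630 present. Satisfied.
Vote: requires two-thirds of the votes cast (4,630 − 407 abstaining = 4,223); 2/3 of 4223 = 2815.33, rounded up to 2816, so 2,816 needed; 2,797 in favor. Not satisfied.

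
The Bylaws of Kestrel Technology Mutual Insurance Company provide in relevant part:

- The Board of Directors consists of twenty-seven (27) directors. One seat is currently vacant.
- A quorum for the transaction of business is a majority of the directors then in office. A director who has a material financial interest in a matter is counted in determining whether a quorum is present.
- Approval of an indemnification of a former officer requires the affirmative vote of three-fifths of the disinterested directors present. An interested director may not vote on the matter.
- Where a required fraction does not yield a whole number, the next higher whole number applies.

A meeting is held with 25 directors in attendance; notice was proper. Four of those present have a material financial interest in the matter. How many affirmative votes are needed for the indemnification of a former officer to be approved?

The indemnification of a former officer requires three-fifths of the disinterested directors present (25 − 4 = 21).
3/5 of 21 = 12.60, rounded up to 13.

13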